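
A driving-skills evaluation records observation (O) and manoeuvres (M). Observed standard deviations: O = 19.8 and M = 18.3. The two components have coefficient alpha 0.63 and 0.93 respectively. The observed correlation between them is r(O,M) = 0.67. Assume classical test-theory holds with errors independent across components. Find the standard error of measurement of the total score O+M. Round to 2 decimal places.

12.98

Var(total) = 726.93 + 485.536 = 1212.47.
True-score variance = 558.433 + 485.536 = 1043.97, so reliability = 0.8610.
Error variance = 1212.47 − 1043.97 = 168.497; SEM = √168.497 = 12.98.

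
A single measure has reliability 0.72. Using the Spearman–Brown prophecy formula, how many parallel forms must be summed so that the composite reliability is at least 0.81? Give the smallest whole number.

2

k ≥ ρ*(1−ρ₁)/(ρ₁(1−ρ*)) = 0.81·0.28 / (0.72·0.19) = 1.658.
Smallest integer k = 2.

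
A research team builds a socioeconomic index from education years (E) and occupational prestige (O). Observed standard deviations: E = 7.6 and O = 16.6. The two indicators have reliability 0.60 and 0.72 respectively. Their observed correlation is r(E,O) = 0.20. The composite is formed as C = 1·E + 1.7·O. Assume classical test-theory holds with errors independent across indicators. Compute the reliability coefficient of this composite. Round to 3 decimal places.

0.738

Var(C) = 7.6² + 1.7²·16.6² + 2·[1.7·7.6·16.6·0.20] = 854.128 + 85.7888 = 939.917.
Under uncorrelated errors the observed covariances equal the true-score covariances, so only the own-variance terms attenuate.
True-score variance = [7.6²·0.60 + 1.7²·16.6²·0.72] + 85.7888 = 608.041 + 85.7888 = 693.83.
Reliability = 693.83 / 939.917 = 0.738.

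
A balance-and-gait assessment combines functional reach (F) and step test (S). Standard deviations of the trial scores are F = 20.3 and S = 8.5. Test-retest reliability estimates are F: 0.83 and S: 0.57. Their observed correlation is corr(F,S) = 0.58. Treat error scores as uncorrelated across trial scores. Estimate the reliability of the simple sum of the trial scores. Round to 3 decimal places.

0.852

Var(F+S) = 20.3² + 8.5² + 2·[20.3·8.5·0.58] = 484.34 + 200.158 = 684.498.
Under uncorrelated errors the observed covariances equal the true-score covariances, so only the own-variance terms attenuate.
True-score variance = [20.3²·0.83 + 8.5²·0.57] + 200.158 = 383.217 + 200.158 = 583.375.
Reliability = 583.375 / 684.498 = 0.852.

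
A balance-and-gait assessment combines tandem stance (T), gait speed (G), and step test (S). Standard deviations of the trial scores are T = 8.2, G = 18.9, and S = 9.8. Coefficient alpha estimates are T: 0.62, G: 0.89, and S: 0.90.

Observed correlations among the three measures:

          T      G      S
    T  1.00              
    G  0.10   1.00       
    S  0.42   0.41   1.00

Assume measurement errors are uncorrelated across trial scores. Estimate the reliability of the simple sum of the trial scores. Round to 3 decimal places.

0.903

Var(T+G+S) = 8.2² + 18.9² + 9.8² + 2·[8.2·18.9·0.10 + 8.2·9.8·0.42 + 18.9·9.8·0.41] = 520.49 + 250.379 = 770.869.
Because errors are independent across components, Cov(Tᵢ,Tⱼ) = Cov(Xᵢ,Xⱼ); the off-diagonal part of the true-score variance is the same as above.
True-score variance = [8.2²·0.62 + 18.9²·0.89 + 9.8²·0.90] + 250.379 = 446.042 + 250.379 = 696.42.
Reliability = 696.42 / 770.869 = 0.903.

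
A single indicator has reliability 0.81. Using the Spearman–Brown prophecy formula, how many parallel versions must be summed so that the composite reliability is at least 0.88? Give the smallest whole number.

2

k ≥ ρ*(1−ρ₁)/(ρ₁(1−ρ*)) = 0.88·0.19 / (0.81·0.12) = 1.720.
Smallest integer k = 2.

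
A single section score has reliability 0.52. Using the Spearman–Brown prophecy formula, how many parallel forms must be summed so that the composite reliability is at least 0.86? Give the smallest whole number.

6

k ≥ ρ*(1−ρ₁)/(ρ₁(1−ρ*)) = 0.86·0.48 / (0.52·0.14) = 5.670.
Smallest integer k = 6.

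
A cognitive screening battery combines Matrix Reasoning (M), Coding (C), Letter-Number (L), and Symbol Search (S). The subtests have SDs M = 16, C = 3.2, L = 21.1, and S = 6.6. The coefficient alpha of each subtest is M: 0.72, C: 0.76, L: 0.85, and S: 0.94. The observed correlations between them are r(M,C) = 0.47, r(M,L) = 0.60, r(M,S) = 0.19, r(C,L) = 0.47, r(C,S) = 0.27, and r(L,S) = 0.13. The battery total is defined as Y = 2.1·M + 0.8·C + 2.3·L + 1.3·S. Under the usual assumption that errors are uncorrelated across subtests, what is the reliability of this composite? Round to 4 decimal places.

Var(Y) = 2.1²·16² + 0.8²·3.2² + 2.3²·21.1² + 1.3²·6.6² + 2·[1.68·16·3.2·0.47 + 4.83·16·21.1·0.60 + 2.73·16·6.6·0.19 + 1.84·3.2·21.1·0.47 + 1.04·3.2·6.6·0.27 + 2.99·21.1·6.6·0.13] = 3564.29 + 2384.04 = 5948.33.
Because errors are independent across components, Cov(Tᵢ,Tⱼ) = Cov(Xᵢ,Xⱼ); the off-diagonal part of the true-score variance is the same as above.
True-score variance = [2.1²·16²·0.72 + 0.8²·3.2²·0.76 + 2.3²·21.1²·0.85 + 1.3²·6.6²·0.94] + 2384.04 = 2888.92 + 2384.04 = 5272.96.
Reliability = 5272.96 / 5948.33 = 0.8865.

0.8865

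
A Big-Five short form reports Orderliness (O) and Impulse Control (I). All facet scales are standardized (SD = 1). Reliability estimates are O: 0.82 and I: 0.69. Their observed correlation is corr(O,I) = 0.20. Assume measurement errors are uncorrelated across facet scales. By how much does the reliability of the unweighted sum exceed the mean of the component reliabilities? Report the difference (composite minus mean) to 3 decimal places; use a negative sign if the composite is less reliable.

0.041

Var(sum) = 2 + 0.4 = 2.4; true-score variance = 1.51 + 0.4 = 1.91; composite reliability = 0.7958.
Mean component reliability = 0.7550.
Difference = 0.7958 − 0.7550 = 0.041.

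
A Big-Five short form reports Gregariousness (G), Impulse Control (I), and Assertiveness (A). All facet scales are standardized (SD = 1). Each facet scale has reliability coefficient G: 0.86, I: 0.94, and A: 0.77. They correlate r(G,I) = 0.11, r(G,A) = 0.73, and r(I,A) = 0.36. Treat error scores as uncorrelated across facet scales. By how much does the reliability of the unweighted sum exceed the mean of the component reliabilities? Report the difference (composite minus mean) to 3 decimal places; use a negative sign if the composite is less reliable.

0.064

Var(sum) = 3 + 2.4 = 5.4; true-score variance = 2.57 + 2.4 = 4.97; composite reliability = 0.9204.
Mean component reliability = 0.8567.
Difference = 0.9204 − 0.8567 = 0.064.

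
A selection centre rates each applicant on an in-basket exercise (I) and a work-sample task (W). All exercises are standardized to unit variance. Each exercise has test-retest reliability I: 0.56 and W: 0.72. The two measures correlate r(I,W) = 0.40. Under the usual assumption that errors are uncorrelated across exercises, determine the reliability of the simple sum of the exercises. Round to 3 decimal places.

Var(I+W) = 2 + 2·[0.40] = 2 + 0.8 = 2.8.
Because errors are independent across components, Cov(Tᵢ,Tⱼ) = Cov(Xᵢ,Xⱼ); the off-diagonal part of the true-score variance is the same as above.
True-score variance = [0.56 + 0.72] + 0.8 = 1.28 + 0.8 = 2.08.
Reliability = 2.08 / 2.8 = 0.743.

0.743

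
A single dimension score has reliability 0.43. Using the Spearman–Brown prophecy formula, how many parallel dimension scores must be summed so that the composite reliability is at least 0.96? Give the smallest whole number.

32

k ≥ ρ*(1−ρ₁)/(ρ₁(1−ρ*)) = 0.96·0.57 / (0.43·0.04) = 31.814.
Smallest integer k = 32.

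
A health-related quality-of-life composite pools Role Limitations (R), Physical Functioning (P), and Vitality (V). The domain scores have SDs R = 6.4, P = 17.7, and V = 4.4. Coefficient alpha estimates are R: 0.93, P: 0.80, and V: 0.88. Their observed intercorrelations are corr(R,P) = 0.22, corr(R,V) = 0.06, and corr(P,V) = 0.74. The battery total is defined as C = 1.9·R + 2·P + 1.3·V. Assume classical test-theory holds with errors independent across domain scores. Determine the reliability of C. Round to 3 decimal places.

Var(C) = 1.9²·6.4² + 2²·17.7² + 1.3²·4.4² + 2·[3.8·6.4·17.7·0.22 + 2.47·6.4·4.4·0.06 + 2.6·17.7·4.4·0.74] = 1433.74 + 497.433 = 1931.18.
With uncorrelated errors the cross-covariances are all true-score covariance, so they carry over unchanged; only the diagonal terms shrink to ρᵢσᵢ².
True-score variance = [1.9²·6.4²·0.93 + 2²·17.7²·0.80 + 1.3²·4.4²·0.88] + 497.433 = 1168.84 + 497.433 = 1666.27.
Reliability = 1666.27 / 1931.18 = 0.863.

0.863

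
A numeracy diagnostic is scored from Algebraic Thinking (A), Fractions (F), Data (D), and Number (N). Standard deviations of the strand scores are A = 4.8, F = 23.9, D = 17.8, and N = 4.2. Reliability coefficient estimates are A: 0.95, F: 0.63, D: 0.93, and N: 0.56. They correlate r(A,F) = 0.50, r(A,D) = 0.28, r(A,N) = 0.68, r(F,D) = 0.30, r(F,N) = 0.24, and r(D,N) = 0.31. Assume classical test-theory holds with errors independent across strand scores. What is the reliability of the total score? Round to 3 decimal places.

Var(A+F+D+N) = 4.8² + 23.9² + 17.8² + 4.2² + 2·[4.8·23.9·0.50 + 4.8·17.8·0.28 + 4.8·4.2·0.68 + 23.9·17.8·0.30 + 23.9·4.2·0.24 + 17.8·4.2·0.31] = 928.73 + 539.77 = 1468.5.
Because errors are independent across components, Cov(Tᵢ,Tⱼ) = Cov(Xᵢ,Xⱼ); the off-diagonal part of the true-score variance is the same as above.
True-score variance = [4.8²·0.95 + 23.9²·0.63 + 17.8²·0.93 + 4.2²·0.56] + 539.77 = 686.29 + 539.77 = 1226.06.
Reliability = 1226.06 / 1468.5 = 0.835.

0.835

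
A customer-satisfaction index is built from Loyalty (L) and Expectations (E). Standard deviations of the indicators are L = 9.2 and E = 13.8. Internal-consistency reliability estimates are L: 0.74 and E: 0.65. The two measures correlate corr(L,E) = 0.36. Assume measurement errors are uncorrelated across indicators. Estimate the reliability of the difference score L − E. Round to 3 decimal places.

0.517

Var(L−E) = 9.2² + 13.8² − 2·9.2·13.8·0.36 = 275.08 − 91.4112 = 183.669.
Because errors are independent across components, Cov(Tᵢ,Tⱼ) = Cov(Xᵢ,Xⱼ); the off-diagonal part of the true-score variance is the same as above.
True-score variance = [9.2²·0.74 + 13.8²·0.65] − 91.4112 = 186.42 − 91.4112 = 95.0084.
Reliability = 95.0084 / 183.669 = 0.517.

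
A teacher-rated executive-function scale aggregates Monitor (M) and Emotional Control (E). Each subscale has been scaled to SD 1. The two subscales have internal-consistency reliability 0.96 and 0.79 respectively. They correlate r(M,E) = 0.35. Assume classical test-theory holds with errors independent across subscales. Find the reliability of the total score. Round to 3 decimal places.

0.907

Var(M+E) = 2 + 2·[0.35] = 2 + 0.7 = 2.7.
Under uncorrelated errors the observed covariances equal the true-score covariances, so only the own-variance terms attenuate.
True-score variance = [0.96 + 0.79] + 0.7 = 1.75 + 0.7 = 2.45.
Reliability = 2.45 / 2.7 = 0.907.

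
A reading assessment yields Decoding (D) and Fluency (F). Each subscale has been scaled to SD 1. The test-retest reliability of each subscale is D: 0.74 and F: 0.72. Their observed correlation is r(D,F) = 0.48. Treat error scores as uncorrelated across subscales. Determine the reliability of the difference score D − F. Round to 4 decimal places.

0.4808

Var(D−F) = 1 + 1 − 2·0.48 = 2 − 0.96 = 1.04.
Because errors are independent across components, Cov(Tᵢ,Tⱼ) = Cov(Xᵢ,Xⱼ); the off-diagonal part of the true-score variance is the same as above.
True-score variance = [0.74 + 0.72] − 0.96 = 1.46 − 0.96 = 0.5.
Reliability = 0.5 / 1.04 = 0.4808.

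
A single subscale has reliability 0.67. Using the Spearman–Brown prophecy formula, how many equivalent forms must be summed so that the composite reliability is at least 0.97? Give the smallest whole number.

k ≥ ρ*(1−ρ₁)/(ρ₁(1−ρ*)) = 0.97·0.33 / (0.67·0.03) = 15.925.
Smallest integer k = 16.

16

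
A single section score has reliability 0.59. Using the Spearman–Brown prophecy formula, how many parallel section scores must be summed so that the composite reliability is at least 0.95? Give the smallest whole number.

14

k ≥ ρ*(1−ρ₁)/(ρ₁(1−ρ*)) = 0.95·0.41 / (0.59·0.05) = 13.203.
Smallest integer k = 14.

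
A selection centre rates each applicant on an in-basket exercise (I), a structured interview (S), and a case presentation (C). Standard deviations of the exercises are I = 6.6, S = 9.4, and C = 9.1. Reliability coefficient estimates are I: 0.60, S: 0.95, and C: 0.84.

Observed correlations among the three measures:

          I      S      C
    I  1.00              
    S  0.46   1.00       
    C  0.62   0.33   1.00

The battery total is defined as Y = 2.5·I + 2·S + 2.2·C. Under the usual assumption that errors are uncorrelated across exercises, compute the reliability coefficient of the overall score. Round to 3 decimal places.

Var(Y) = 2.5²·6.6² + 2²·9.4² + 2.2²·9.1² + 2·[5·6.6·9.4·0.46 + 5.5·6.6·9.1·0.62 + 4.4·9.4·9.1·0.33] = 1026.49 + 943.401 = 1969.89.
Because errors are independent across components, Cov(Tᵢ,Tⱼ) = Cov(Xᵢ,Xⱼ); the off-diagonal part of the true-score variance is the same as above.
True-score variance = [2.5²·6.6²·0.60 + 2²·9.4²·0.95 + 2.2²·9.1²·0.84] + 943.401 = 835.79 + 943.401 = 1779.19.
Reliability = 1779.19 / 1969.89 = 0.903.

0.903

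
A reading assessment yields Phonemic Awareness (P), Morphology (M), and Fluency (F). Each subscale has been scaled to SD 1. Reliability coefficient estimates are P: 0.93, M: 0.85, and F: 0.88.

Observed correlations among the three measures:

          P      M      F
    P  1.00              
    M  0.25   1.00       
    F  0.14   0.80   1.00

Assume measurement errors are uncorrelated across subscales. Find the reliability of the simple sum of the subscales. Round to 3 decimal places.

Var(P+M+F) = 3 + 2·[0.25 + 0.14 + 0.80] = 3 + 2.38 = 5.38.
With uncorrelated errors the cross-covariances are all true-score covariance, so they carry over unchanged; only the diagonal terms shrink to ρᵢσᵢ².
True-score variance = [0.93 + 0.85 + 0.88] + 2.38 = 2.66 + 2.38 = 5.04.
Reliability = 5.04 / 5.38 = 0.937.

0.937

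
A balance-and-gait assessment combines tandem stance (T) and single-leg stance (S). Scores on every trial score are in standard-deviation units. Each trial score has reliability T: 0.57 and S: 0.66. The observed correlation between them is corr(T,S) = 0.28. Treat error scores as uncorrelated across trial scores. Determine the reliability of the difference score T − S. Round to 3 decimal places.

Var(T−S) = 1 + 1 − 2·0.28 = 2 − 0.56 = 1.44.
Because errors are independent across components, Cov(Tᵢ,Tⱼ) = Cov(Xᵢ,Xⱼ); the off-diagonal part of the true-score variance is the same as above.
True-score variance = [0.57 + 0.66] − 0.56 = 1.23 − 0.56 = 0.67.
Reliability = 0.67 / 1.44 = 0.465.

0.465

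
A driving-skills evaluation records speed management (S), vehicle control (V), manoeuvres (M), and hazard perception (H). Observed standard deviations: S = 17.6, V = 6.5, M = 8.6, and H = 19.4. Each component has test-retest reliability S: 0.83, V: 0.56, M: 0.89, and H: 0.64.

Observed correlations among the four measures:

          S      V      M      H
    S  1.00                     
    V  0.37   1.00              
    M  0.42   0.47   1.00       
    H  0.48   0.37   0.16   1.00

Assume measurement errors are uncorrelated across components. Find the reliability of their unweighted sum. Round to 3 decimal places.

Var(S+V+M+H) = 17.6² + 6.5² + 8.6² + 19.4² + 2·[17.6·6.5·0.37 + 17.6·8.6·0.42 + 17.6·19.4·0.48 + 6.5·8.6·0.47 + 6.5·19.4·0.37 + 8.6·19.4·0.16] = 802.33 + 738.83 = 1541.16.
Because errors are independent across components, Cov(Tᵢ,Tⱼ) = Cov(Xᵢ,Xⱼ); the off-diagonal part of the true-score variance is the same as above.
True-score variance = [17.6²·0.83 + 6.5²·0.56 + 8.6²·0.89 + 19.4²·0.64] + 738.83 = 587.456 + 738.83 = 1326.29.
Reliability = 1326.29 / 1541.16 = 0.861.

0.861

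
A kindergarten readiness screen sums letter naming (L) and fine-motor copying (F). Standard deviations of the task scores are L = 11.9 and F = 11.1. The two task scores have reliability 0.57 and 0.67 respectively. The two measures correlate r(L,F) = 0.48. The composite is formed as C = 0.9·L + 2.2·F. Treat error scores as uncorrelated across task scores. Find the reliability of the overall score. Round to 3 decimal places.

0.744

Var(C) = 0.9²·11.9² + 2.2²·11.1² + 2·[1.98·11.9·11.1·0.48] = 711.041 + 251.077 = 962.117.
With uncorrelated errors the cross-covariances are all true-score covariance, so they carry over unchanged; only the diagonal terms shrink to ρᵢσᵢ².
True-score variance = [0.9²·11.9²·0.57 + 2.2²·11.1²·0.67] + 251.077 = 464.927 + 251.077 = 716.003.
Reliability = 716.003 / 962.117 = 0.744.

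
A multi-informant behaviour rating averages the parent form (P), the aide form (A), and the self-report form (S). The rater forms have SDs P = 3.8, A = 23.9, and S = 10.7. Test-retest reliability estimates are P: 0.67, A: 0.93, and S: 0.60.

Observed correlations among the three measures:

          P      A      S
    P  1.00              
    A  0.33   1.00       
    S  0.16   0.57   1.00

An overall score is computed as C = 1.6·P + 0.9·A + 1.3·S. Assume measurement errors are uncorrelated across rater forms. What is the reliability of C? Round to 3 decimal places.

0.894

Var(C) = 1.6²·3.8² + 0.9²·23.9² + 1.3²·10.7² + 2·[1.44·3.8·23.9·0.33 + 2.08·3.8·10.7·0.16 + 1.17·23.9·10.7·0.57] = 693.135 + 454.471 = 1147.61.
With uncorrelated errors the cross-covariances are all true-score covariance, so they carry over unchanged; only the diagonal terms shrink to ρᵢσᵢ².
True-score variance = [1.6²·3.8²·0.67 + 0.9²·23.9²·0.93 + 1.3²·10.7²·0.60] + 454.471 = 571.153 + 454.471 = 1025.62.
Reliability = 1025.62 / 1147.61 = 0.894.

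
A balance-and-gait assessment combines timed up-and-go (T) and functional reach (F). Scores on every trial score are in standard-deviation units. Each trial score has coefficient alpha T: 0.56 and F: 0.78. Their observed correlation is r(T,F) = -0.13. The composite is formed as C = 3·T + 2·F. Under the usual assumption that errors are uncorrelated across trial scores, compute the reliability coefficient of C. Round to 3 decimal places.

0.577

Var(C) = 3² + 2² + 2·[6·(-0.13)] = 13 − 1.56 = 11.44.
Under uncorrelated errors the observed covariances equal the true-score covariances, so only the own-variance terms attenuate.
True-score variance = [3²·0.56 + 2²·0.78] − 1.56 = 8.16 − 1.56 = 6.6.
Reliability = 6.6 / 11.44 = 0.577.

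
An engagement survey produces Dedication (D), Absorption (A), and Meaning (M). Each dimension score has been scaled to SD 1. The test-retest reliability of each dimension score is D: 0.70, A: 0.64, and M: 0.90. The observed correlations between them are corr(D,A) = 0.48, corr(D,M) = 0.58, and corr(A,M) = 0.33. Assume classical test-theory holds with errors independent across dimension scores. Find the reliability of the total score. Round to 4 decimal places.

0.8685

Var(D+A+M) = 3 + 2·[0.48 + 0.58 + 0.33] = 3 + 2.78 = 5.78.
Under uncorrelated errors the observed covariances equal the true-score covariances, so only the own-variance terms attenuate.
True-score variance = [0.70 + 0.64 + 0.90] + 2.78 = 2.24 + 2.78 = 5.02.
Reliability = 5.02 / 5.78 = 0.8685.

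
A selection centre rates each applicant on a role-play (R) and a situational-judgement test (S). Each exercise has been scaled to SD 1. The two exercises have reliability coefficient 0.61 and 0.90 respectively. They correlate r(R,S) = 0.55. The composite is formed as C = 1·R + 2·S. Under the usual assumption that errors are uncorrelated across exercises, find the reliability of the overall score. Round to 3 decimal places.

Var(C) = 1 + 2² + 2·[2·0.55] = 5 + 2.2 = 7.2.
Because errors are independent across components, Cov(Tᵢ,Tⱼ) = Cov(Xᵢ,Xⱼ); the off-diagonal part of the true-score variance is the same as above.
True-score variance = [0.61 + 2²·0.90] + 2.2 = 4.21 + 2.2 = 6.41.
Reliability = 6.41 / 7.2 = 0.890.

0.890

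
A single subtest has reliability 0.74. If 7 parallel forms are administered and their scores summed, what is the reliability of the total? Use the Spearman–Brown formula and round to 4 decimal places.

0.9522

ρ_k = kρ / (1 + (k−1)ρ) = 7·0.74 / (1 + 6·0.74) = 5.180 / 5.440 = 0.9522.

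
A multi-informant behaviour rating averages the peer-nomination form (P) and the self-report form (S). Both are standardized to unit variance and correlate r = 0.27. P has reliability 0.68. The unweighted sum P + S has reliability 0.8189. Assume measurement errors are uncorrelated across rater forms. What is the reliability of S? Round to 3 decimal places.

0.860

Var(P+S) = 2 + 2·0.27 = 2.540.
True-score variance = ρ_P + ρ_S + 2·0.27, so 0.8189 = (0.68 + ρ_S + 0.54) / 2.540.
ρ_S = 0.8189·2.540 − 0.68 − 0.54 = 0.860.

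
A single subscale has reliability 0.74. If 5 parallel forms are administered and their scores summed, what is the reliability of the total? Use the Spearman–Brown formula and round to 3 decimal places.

ρ_k = kρ / (1 + (k−1)ρ) = 5·0.74 / (1 + 4·0.74) = 3.700 / 3.960 = 0.934.

0.934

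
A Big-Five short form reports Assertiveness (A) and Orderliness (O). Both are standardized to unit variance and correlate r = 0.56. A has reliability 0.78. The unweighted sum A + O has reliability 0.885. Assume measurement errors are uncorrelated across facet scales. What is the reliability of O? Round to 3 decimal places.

Var(A+O) = 2 + 2·0.56 = 3.120.
True-score variance = ρ_A + ρ_O + 2·0.56, so 0.885 = (0.78 + ρ_O + 1.12) / 3.120.
ρ_O = 0.885·3.120 − 0.78 − 1.12 = 0.861.

0.861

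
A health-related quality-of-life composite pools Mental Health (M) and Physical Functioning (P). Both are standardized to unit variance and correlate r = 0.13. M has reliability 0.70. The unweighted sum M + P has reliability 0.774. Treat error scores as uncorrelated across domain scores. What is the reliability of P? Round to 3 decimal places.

Var(M+P) = 2 + 2·0.13 = 2.260.
True-score variance = ρ_M + ρ_P + 2·0.13, so 0.774 = (0.70 + ρ_P + 0.26) / 2.260.
ρ_P = 0.774·2.260 − 0.70 − 0.26 = 0.789.

0.789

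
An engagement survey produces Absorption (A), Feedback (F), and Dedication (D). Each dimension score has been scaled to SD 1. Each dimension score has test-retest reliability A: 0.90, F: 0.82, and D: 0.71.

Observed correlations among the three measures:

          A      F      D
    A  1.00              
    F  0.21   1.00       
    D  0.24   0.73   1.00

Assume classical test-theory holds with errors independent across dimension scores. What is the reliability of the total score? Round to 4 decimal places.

0.8937

Var(A+F+D) = 3 + 2·[0.21 + 0.24 + 0.73] = 3 + 2.36 = 5.36.
Under uncorrelated errors the observed covariances equal the true-score covariances, so only the own-variance terms attenuate.
True-score variance = [0.90 + 0.82 + 0.71] + 2.36 = 2.43 + 2.36 = 4.79.
Reliability = 4.79 / 5.36 = 0.8937.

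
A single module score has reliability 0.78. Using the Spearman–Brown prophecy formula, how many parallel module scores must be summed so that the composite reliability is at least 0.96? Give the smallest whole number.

k ≥ ρ*(1−ρ₁)/(ρ₁(1−ρ*)) = 0.96·0.22 / (0.78·0.04) = 6.769.
Smallest integer k = 7.

7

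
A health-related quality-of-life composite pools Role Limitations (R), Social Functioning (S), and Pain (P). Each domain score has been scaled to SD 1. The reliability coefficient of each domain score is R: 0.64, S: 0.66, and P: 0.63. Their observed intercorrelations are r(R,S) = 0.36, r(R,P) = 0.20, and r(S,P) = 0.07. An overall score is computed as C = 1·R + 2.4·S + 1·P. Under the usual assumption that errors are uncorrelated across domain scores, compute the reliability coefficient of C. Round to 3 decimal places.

0.737

Var(C) = 1 + 2.4² + 1 + 2·[2.4·0.36 + 0.20 + 2.4·0.07] = 7.76 + 2.464 = 10.224.
With uncorrelated errors the cross-covariances are all true-score covariance, so they carry over unchanged; only the diagonal terms shrink to ρᵢσᵢ².
True-score variance = [0.64 + 2.4²·0.66 + 0.63] + 2.464 = 5.0716 + 2.464 = 7.5356.
Reliability = 7.5356 / 10.224 = 0.737.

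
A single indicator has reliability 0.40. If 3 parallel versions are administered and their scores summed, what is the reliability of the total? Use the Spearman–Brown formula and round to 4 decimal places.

ρ_k = kρ / (1 + (k−1)ρ) = 3·0.40 / (1 + 2·0.40) = 1.200 / 1.800 = 0.6667.

0.6667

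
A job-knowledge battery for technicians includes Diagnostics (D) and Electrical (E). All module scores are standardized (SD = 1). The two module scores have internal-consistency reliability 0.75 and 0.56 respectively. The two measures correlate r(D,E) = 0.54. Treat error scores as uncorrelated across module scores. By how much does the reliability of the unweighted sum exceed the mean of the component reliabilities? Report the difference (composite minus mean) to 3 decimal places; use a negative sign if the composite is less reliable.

Var(sum) = 2 + 1.08 = 3.08; true-score variance = 1.31 + 1.08 = 2.39; composite reliability = 0.7760.
Mean component reliability = 0.6550.
Difference = 0.7760 − 0.6550 = 0.121.

0.121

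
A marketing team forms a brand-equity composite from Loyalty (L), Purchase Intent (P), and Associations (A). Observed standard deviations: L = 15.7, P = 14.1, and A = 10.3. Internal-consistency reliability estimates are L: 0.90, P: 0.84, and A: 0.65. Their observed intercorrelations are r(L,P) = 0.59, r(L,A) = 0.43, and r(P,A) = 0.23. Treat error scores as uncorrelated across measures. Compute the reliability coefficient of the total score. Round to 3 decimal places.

0.908

Var(L+P+A) = 15.7² + 14.1² + 10.3² + 2·[15.7·14.1·0.59 + 15.7·10.3·0.43 + 14.1·10.3·0.23] = 551.39 + 467.093 = 1018.48.
Under uncorrelated errors the observed covariances equal the true-score covariances, so only the own-variance terms attenuate.
True-score variance = [15.7²·0.90 + 14.1²·0.84 + 10.3²·0.65] + 467.093 = 457.8 + 467.093 = 924.893.
Reliability = 924.893 / 1018.48 = 0.908.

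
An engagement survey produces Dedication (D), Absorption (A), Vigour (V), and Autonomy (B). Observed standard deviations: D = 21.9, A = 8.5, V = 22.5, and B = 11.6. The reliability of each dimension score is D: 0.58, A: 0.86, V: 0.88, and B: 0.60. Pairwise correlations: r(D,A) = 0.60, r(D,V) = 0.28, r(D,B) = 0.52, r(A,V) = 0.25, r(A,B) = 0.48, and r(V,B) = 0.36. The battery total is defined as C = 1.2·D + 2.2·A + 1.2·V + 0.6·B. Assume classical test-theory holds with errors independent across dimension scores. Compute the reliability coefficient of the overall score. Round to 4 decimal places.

0.8729

Var(C) = 1.2²·21.9² + 2.2²·8.5² + 1.2²·22.5² + 0.6²·11.6² + 2·[2.64·21.9·8.5·0.60 + 1.44·21.9·22.5·0.28 + 0.72·21.9·11.6·0.52 + 2.64·8.5·22.5·0.25 + 1.32·8.5·11.6·0.48 + 0.72·22.5·11.6·0.36] = 1817.77 + 1690 = 3507.77.
Under uncorrelated errors the observed covariances equal the true-score covariances, so only the own-variance terms attenuate.
True-score variance = [1.2²·21.9²·0.58 + 2.2²·8.5²·0.86 + 1.2²·22.5²·0.88 + 0.6²·11.6²·0.60] + 1690 = 1371.89 + 1690 = 3061.89.
Reliability = 3061.89 / 3507.77 = 0.8729.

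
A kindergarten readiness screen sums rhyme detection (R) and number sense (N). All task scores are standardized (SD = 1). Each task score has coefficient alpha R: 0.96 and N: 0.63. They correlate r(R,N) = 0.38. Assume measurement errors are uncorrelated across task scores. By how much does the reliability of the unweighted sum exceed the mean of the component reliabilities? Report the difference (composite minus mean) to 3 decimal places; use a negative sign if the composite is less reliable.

0.056

Var(sum) = 2 + 0.76 = 2.76; true-score variance = 1.59 + 0.76 = 2.35; composite reliability = 0.8514.
Mean component reliability = 0.7950.
Difference = 0.8514 − 0.7950 = 0.056.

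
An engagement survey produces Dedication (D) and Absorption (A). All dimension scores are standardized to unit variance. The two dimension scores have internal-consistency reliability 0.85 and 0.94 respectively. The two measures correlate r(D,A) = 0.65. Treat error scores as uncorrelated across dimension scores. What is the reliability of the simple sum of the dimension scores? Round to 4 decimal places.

Var(D+A) = 2 + 2·[0.65] = 2 + 1.3 = 3.3.
Because errors are independent across components, Cov(Tᵢ,Tⱼ) = Cov(Xᵢ,Xⱼ); the off-diagonal part of the true-score variance is the same as above.
True-score variance = [0.85 + 0.94] + 1.3 = 1.79 + 1.3 = 3.09.
Reliability = 3.09 / 3.3 = 0.9364.

0.9364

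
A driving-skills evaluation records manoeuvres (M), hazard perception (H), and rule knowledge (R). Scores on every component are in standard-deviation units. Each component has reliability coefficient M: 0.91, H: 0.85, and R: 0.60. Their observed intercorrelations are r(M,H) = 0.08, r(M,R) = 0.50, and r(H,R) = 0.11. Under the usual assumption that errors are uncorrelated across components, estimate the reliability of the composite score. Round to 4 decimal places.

Var(M+H+R) = 3 + 2·[0.08 + 0.50 + 0.11] = 3 + 1.38 = 4.38.
Because errors are independent across components, Cov(Tᵢ,Tⱼ) = Cov(Xᵢ,Xⱼ); the off-diagonal part of the true-score variance is the same as above.
True-score variance = [0.91 + 0.85 + 0.60] + 1.38 = 2.36 + 1.38 = 3.74.
Reliability = 3.74 / 4.38 = 0.8539.

0.8539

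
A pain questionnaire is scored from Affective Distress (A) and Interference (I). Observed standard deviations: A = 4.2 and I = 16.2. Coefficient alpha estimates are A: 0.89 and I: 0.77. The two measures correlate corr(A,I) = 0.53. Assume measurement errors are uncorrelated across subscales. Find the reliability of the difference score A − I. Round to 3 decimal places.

0.700

Var(A−I) = 4.2² + 16.2² − 2·4.2·16.2·0.53 = 280.08 − 72.1224 = 207.958.
Because errors are independent across components, Cov(Tᵢ,Tⱼ) = Cov(Xᵢ,Xⱼ); the off-diagonal part of the true-score variance is the same as above.
True-score variance = [4.2²·0.89 + 16.2²·0.77] − 72.1224 = 217.778 − 72.1224 = 145.656.
Reliability = 145.656 / 207.958 = 0.700.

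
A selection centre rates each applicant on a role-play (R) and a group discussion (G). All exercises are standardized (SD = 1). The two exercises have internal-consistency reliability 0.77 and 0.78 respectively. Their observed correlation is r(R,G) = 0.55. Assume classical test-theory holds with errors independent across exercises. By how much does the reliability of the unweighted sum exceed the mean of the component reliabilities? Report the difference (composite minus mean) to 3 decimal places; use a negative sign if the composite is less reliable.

Var(sum) = 2 + 1.1 = 3.1; true-score variance = 1.55 + 1.1 = 2.65; composite reliability = 0.8548.
Mean component reliability = 0.7750.
Difference = 0.8548 − 0.7750 = 0.080.

0.080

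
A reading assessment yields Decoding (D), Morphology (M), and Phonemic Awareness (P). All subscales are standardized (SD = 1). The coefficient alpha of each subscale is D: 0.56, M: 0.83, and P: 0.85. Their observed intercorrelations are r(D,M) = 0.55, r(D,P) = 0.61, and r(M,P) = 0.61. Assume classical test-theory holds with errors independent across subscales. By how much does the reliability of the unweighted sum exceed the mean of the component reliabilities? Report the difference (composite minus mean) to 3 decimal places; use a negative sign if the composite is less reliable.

Var(sum) = 3 + 3.54 = 6.54; true-score variance = 2.24 + 3.54 = 5.78; composite reliability = 0.8838.
Mean component reliability = 0.7467.
Difference = 0.8838 − 0.7467 = 0.137.

0.137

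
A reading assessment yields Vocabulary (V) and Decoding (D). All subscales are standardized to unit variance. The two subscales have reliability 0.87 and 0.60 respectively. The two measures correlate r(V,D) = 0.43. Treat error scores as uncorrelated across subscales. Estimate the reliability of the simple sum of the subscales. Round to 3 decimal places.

0.815

Var(V+D) = 2 + 2·[0.43] = 2 + 0.86 = 2.86.
Because errors are independent across components, Cov(Tᵢ,Tⱼ) = Cov(Xᵢ,Xⱼ); the off-diagonal part of the true-score variance is the same as above.
True-score variance = [0.87 + 0.60] + 0.86 = 1.47 + 0.86 = 2.33.
Reliability = 2.33 / 2.86 = 0.815.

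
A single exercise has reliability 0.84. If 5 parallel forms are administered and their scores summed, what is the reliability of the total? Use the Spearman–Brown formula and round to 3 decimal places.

ρ_k = kρ / (1 + (k−1)ρ) = 5·0.84 / (1 + 4·0.84) = 4.200 / 4.360 = 0.963.

0.963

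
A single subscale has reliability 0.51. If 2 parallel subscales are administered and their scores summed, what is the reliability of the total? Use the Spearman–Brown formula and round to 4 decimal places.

ρ_k = kρ / (1 + (k−1)ρ) = 2·0.51 / (1 + 1·0.51) = 1.020 / 1.510 = 0.6755.

0.6755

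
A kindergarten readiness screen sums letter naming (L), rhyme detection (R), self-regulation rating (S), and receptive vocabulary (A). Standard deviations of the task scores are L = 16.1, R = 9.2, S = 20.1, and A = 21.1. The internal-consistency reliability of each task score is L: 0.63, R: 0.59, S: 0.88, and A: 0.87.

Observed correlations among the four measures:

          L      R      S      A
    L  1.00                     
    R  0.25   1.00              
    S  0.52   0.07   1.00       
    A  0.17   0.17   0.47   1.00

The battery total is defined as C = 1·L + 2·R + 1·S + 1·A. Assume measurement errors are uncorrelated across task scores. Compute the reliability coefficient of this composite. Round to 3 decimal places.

0.870

Var(C) = 16.1² + 2²·9.2² + 20.1² + 21.1² + 2·[2·16.1·9.2·0.25 + 16.1·20.1·0.52 + 16.1·21.1·0.17 + 2·9.2·20.1·0.07 + 2·9.2·21.1·0.17 + 20.1·21.1·0.47] = 1446.99 + 1182.62 = 2629.61.
Under uncorrelated errors the observed covariances equal the true-score covariances, so only the own-variance terms attenuate.
True-score variance = [16.1²·0.63 + 2²·9.2²·0.59 + 20.1²·0.88 + 21.1²·0.87] + 1182.62 = 1105.91 + 1182.62 = 2288.53.
Reliability = 2288.53 / 2629.61 = 0.870.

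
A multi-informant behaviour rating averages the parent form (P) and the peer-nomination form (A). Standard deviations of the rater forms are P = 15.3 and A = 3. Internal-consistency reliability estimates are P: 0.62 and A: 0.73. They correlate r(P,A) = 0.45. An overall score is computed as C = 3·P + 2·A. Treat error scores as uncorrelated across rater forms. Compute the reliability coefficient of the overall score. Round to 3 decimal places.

0.661

Var(C) = 3²·15.3² + 2²·3² + 2·[6·15.3·3·0.45] = 2142.81 + 247.86 = 2390.67.
Under uncorrelated errors the observed covariances equal the true-score covariances, so only the own-variance terms attenuate.
True-score variance = [3²·15.3²·0.62 + 2²·3²·0.73] + 247.86 = 1332.5 + 247.86 = 1580.36.
Reliability = 1580.36 / 2390.67 = 0.661.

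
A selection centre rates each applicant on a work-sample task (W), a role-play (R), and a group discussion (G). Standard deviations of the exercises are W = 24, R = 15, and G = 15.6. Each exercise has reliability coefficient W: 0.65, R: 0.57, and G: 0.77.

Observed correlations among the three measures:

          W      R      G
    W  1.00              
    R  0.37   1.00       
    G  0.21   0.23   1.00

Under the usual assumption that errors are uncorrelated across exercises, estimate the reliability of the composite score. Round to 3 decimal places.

0.775

Var(W+R+G) = 24² + 15² + 15.6² + 2·[24·15·0.37 + 24·15.6·0.21 + 15·15.6·0.23] = 1044.36 + 531.288 = 1575.65.
Under uncorrelated errors the observed covariances equal the true-score covariances, so only the own-variance terms attenuate.
True-score variance = [24²·0.65 + 15²·0.57 + 15.6²·0.77] + 531.288 = 690.037 + 531.288 = 1221.33.
Reliability = 1221.33 / 1575.65 = 0.775.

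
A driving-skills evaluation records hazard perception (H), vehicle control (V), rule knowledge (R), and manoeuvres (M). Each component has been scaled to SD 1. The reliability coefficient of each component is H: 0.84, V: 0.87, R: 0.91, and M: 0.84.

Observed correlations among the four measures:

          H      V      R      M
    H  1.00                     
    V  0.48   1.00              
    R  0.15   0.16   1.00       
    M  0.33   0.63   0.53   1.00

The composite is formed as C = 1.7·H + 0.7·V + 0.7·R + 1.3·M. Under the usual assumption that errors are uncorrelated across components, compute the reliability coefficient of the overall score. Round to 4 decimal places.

Var(C) = 1.7² + 0.7² + 0.7² + 1.3² + 2·[1.19·0.48 + 1.19·0.15 + 2.21·0.33 + 0.49·0.16 + 0.91·0.63 + 0.91·0.53] = 5.56 + 5.226 = 10.786.
Because errors are independent across components, Cov(Tᵢ,Tⱼ) = Cov(Xᵢ,Xⱼ); the off-diagonal part of the true-score variance is the same as above.
True-score variance = [1.7²·0.84 + 0.7²·0.87 + 0.7²·0.91 + 1.3²·0.84] + 5.226 = 4.7194 + 5.226 = 9.9454.
Reliability = 9.9454 / 10.786 = 0.9221.

0.9221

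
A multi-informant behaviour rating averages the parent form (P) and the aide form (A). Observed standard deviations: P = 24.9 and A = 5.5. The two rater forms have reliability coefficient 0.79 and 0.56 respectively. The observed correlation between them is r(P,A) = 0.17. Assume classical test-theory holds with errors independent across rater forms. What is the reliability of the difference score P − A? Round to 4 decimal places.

0.7623

Var(P−A) = 24.9² + 5.5² − 2·24.9·5.5·0.17 = 650.26 − 46.563 = 603.697.
With uncorrelated errors the cross-covariances are all true-score covariance, so they carry over unchanged; only the diagonal terms shrink to ρᵢσᵢ².
True-score variance = [24.9²·0.79 + 5.5²·0.56] − 46.563 = 506.748 − 46.563 = 460.185.
Reliability = 460.185 / 603.697 = 0.7623.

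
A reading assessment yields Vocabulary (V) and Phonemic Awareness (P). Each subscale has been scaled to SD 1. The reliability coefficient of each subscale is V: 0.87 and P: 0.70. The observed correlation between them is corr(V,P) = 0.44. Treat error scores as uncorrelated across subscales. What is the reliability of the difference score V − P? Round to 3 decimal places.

0.616

Var(V−P) = 1 + 1 − 2·0.44 = 2 − 0.88 = 1.12.
With uncorrelated errors the cross-covariances are all true-score covariance, so they carry over unchanged; only the diagonal terms shrink to ρᵢσᵢ².
True-score variance = [0.87 + 0.70] − 0.88 = 1.57 − 0.88 = 0.69.
Reliability = 0.69 / 1.12 = 0.616.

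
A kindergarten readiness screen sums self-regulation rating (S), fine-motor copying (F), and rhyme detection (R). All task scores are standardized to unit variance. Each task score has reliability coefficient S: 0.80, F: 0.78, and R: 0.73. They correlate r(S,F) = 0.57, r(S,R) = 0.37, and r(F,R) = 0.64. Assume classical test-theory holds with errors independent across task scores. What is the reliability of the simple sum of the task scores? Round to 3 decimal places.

Var(S+F+R) = 3 + 2·[0.57 + 0.37 + 0.64] = 3 + 3.16 = 6.16.
Because errors are independent across components, Cov(Tᵢ,Tⱼ) = Cov(Xᵢ,Xⱼ); the off-diagonal part of the true-score variance is the same as above.
True-score variance = [0.80 + 0.78 + 0.73] + 3.16 = 2.31 + 3.16 = 5.47.
Reliability = 5.47 / 6.16 = 0.888.

0.888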